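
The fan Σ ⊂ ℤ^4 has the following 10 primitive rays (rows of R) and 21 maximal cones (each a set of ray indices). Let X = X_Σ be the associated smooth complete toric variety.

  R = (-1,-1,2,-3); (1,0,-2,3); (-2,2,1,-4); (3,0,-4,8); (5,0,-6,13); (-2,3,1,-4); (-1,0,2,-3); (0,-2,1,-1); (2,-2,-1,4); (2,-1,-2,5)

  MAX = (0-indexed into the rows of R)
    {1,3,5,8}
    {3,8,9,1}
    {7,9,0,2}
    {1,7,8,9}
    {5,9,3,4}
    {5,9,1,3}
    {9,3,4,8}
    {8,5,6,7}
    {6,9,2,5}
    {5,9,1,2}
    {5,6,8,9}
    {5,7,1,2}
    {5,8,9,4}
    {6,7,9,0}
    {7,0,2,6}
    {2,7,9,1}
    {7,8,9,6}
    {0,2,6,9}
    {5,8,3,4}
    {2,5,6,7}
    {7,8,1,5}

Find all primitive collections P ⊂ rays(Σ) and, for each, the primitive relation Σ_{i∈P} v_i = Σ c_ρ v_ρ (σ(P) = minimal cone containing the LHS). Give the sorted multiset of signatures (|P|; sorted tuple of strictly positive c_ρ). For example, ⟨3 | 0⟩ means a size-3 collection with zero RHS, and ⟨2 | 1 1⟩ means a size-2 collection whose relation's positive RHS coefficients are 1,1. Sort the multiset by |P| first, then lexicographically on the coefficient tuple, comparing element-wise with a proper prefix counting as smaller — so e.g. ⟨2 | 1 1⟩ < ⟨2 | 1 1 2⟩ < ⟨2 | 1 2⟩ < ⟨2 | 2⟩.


|primitive collections| = 18. Relations:

  • {1,6}:  v_{1} + v_{6} = 0  so sig = ⟨2 | 0⟩
  • {2,8}:  v_{2} + v_{8} = 0  so sig = ⟨2 | 0⟩
  • {0,3}:  v_{0} + v_{3} = v_{9}  so sig = ⟨2 | 1⟩
  • {0,5}:  v_{0} + v_{5} = v_{2} + v_{6}  so sig = ⟨2 | 1 1⟩
  • {3,7}:  v_{3} + v_{7} = v_{1} + v_{8}  so sig = ⟨2 | 1 1⟩
  • {4,7}:  v_{4} + v_{7} = v_{3} + v_{8}  so sig = ⟨2 | 1 1⟩
  • {0,1}:  v_{0} + v_{1} = v_{2} + v_{7} + v_{9}  so sig = ⟨2 | 1 1 1⟩
  • {0,8}:  v_{0} + v_{8} = v_{6} + v_{7} + v_{9}  so sig = ⟨2 | 1 1 1⟩
  • {2,3}:  v_{2} + v_{3} = v_{1} + v_{5} + v_{9}  so sig = ⟨2 | 1 1 1⟩
  • {2,4}:  v_{2} + v_{4} = v_{3} + v_{5} + v_{9}  so sig = ⟨2 | 1 1 1⟩
  • {3,6}:  v_{3} + v_{6} = v_{5} + v_{8} + v_{9}  so sig = ⟨2 | 1 1 1⟩
  • {0,4}:  v_{0} + v_{4} = v_{5} + v_{8} + 2·v_{9}  so sig = ⟨2 | 1 1 2⟩
  • {1,4}:  v_{1} + v_{4} = 2·v_{3}  so sig = ⟨2 | 2⟩
  • {4,6}:  v_{4} + v_{6} = 2·v_{5} + 2·v_{8} + 2·v_{9}  so sig = ⟨2 | 2 2 2⟩
  • {5,7,9}:  v_{5} + v_{7} + v_{9} = 0  so sig = ⟨3 | 0⟩
  • {1,5,8,9}:  v_{1} + v_{5} + v_{8} + v_{9} = v_{3}  so sig = ⟨4 | 1⟩
  • {2,6,7,9}:  v_{2} + v_{6} + v_{7} + v_{9} = v_{0}  so sig = ⟨4 | 1⟩
  • {3,5,8,9}:  v_{3} + v_{5} + v_{8} + v_{9} = v_{4}  so sig = ⟨4 | 1⟩

so the primitive-relation signature multiset is
    ⟨2 | 0⟩
    ⟨2 | 0⟩
    ⟨2 | 1⟩
    ⟨2 | 1 1⟩
    ⟨2 | 1 1⟩
    ⟨2 | 1 1⟩
    ⟨2 | 1 1 1⟩
    ⟨2 | 1 1 1⟩
    ⟨2 | 1 1 1⟩
    ⟨2 | 1 1 1⟩
    ⟨2 | 1 1 1⟩
    ⟨2 | 1 1 2⟩
    ⟨2 | 2⟩
    ⟨2 | 2 2 2⟩
    ⟨3 | 0⟩
    ⟨4 | 1⟩
    ⟨4 | 1⟩
    ⟨4 | 1⟩


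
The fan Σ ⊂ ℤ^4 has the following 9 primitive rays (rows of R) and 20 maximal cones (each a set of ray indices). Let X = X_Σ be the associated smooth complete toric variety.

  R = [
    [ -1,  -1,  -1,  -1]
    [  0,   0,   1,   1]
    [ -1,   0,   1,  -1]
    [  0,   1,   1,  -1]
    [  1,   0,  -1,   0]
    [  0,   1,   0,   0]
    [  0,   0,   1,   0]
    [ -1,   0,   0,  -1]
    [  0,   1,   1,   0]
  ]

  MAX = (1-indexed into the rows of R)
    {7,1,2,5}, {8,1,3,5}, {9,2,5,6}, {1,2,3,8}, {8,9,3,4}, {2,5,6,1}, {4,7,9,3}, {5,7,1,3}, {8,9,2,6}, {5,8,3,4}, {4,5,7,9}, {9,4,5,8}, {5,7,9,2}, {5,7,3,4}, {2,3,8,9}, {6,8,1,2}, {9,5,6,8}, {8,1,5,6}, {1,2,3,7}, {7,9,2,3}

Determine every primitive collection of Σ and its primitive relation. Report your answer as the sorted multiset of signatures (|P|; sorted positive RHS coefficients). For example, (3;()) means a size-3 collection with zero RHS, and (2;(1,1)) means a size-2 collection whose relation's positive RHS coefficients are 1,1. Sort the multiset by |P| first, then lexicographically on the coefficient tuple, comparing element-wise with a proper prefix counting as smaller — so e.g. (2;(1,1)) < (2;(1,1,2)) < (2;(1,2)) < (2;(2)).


The 10 primitive collections of Σ (r=9, n=4):

  • {1,9}:  v_{1} + v_{9} = v_{8} ; sig = (2;(1))
  • {6,7}:  v_{6} + v_{7} = v_{9} ; sig = (2;(1))
  • {7,8}:  v_{7} + v_{8} = v_{3} ; sig = (2;(1))
  • {2,4}:  v_{2} + v_{4} = v_{7} + v_{9} ; sig = (2;(1,1))
  • {3,6}:  v_{3} + v_{6} = v_{8} + v_{9} ; sig = (2;(1,1))
  • {1,4}:  v_{1} + v_{4} = v_{3} + v_{5} + v_{8} ; sig = (2;(1,1,1))
  • {4,6}:  v_{4} + v_{6} = v_{5} + v_{8} + 2·v_{9} ; sig = (2;(1,1,2))
  • {2,5,8}:  v_{2} + v_{5} + v_{8} = 0 ; sig = (3;())
  • {2,3,5}:  v_{2} + v_{3} + v_{5} = v_{7} ; sig = (3;(1))
  • {3,5,9}:  v_{3} + v_{5} + v_{9} = v_{4} ; sig = (3;(1))

Sorted signature multiset PRS(X):
    |P|=2: 7 collections, coeffs (1), (1), (1), (1,1), (1,1), (1,1,1), (1,1,2)
    |P|=3: 3 collections, coeffs (), (1), (1)


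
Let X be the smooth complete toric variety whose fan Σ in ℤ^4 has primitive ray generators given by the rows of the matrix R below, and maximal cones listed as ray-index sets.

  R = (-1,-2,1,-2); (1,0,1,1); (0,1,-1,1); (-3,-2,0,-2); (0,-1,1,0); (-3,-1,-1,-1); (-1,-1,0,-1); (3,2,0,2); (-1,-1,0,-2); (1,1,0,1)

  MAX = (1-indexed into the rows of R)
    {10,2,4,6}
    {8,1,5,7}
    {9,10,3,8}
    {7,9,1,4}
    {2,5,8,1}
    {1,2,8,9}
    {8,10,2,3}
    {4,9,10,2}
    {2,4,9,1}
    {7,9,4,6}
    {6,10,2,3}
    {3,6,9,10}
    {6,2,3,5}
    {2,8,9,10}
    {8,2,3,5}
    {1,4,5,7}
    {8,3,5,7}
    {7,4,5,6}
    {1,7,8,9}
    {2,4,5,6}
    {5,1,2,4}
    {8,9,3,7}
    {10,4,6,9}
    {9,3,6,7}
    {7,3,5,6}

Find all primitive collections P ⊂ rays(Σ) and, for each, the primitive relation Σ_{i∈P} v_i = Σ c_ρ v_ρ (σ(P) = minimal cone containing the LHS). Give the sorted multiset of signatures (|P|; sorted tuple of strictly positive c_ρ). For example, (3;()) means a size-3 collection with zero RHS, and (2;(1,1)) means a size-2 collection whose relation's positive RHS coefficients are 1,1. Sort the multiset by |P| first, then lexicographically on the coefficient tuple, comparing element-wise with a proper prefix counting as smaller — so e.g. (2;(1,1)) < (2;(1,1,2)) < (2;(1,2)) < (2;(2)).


12 minimal non-faces of Δ(Σ) (on 10 rays):

  P = {4,8}:  v_{4} + v_{8} = 0  so sig = (2;())
  P = {7,10}:  v_{7} + v_{10} = 0  so sig = (2;())
  P = {1,3}:  v_{1} + v_{3} = v_{7}  so sig = (2;(1))
  P = {2,7}:  v_{2} + v_{7} = v_{5}  so sig = (2;(1))
  P = {3,4}:  v_{3} + v_{4} = v_{6}  so sig = (2;(1))
  P = {5,9}:  v_{5} + v_{9} = v_{1}  so sig = (2;(1))
  P = {5,10}:  v_{5} + v_{10} = v_{2}  so sig = (2;(1))
  P = {6,8}:  v_{6} + v_{8} = v_{3}  so sig = (2;(1))
  P = {1,6}:  v_{1} + v_{6} = v_{4} + v_{7}  so sig = (2;(1,1))
  P = {1,10}:  v_{1} + v_{10} = v_{2} + v_{9}  so sig = (2;(1,1))
  P = {2,3,9}:  v_{2} + v_{3} + v_{9} = 0  so sig = (3;())
  P = {2,6,9}:  v_{2} + v_{6} + v_{9} = v_{4}  so sig = (3;(1))

Sorted signature multiset PRS(X):
    |P|=2: 10 collections, coeffs (), (), (1), (1), (1), (1), (1), (1), (1,1), (1,1)
    |P|=3: 2 collections, coeffs (), (1)


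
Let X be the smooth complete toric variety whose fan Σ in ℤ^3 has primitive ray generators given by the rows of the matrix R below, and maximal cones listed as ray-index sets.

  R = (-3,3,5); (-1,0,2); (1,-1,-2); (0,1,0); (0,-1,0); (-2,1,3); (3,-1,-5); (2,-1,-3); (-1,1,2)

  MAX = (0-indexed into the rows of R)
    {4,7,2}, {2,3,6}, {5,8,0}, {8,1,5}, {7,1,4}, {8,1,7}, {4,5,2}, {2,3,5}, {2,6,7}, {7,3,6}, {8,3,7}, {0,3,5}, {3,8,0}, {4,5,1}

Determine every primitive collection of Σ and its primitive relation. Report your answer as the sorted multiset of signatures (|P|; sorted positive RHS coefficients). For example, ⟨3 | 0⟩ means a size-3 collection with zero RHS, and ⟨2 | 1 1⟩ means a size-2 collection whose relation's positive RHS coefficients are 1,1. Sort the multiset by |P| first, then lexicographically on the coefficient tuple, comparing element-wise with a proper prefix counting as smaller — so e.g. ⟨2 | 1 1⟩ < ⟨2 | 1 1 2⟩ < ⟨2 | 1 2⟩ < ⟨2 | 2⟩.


17 minimal non-faces of Δ(Σ) (on 9 rays):

  {2,8}:  v_{2} + v_{8} = 0 — sig = ⟨2 | 0⟩
  {3,4}:  v_{3} + v_{4} = 0 — sig = ⟨2 | 0⟩
  {5,7}:  v_{5} + v_{7} = 0 — sig = ⟨2 | 0⟩
  {1,2}:  v_{1} + v_{2} = v_{4} — sig = ⟨2 | 1⟩
  {1,3}:  v_{1} + v_{3} = v_{8} — sig = ⟨2 | 1⟩
  {1,6}:  v_{1} + v_{6} = v_{7} — sig = ⟨2 | 1⟩
  {4,8}:  v_{4} + v_{8} = v_{1} — sig = ⟨2 | 1⟩
  {0,2}:  v_{0} + v_{2} = v_{3} + v_{5} — sig = ⟨2 | 1 1⟩
  {0,4}:  v_{0} + v_{4} = v_{5} + v_{8} — sig = ⟨2 | 1 1⟩
  {0,7}:  v_{0} + v_{7} = v_{3} + v_{8} — sig = ⟨2 | 1 1⟩
  {4,6}:  v_{4} + v_{6} = v_{2} + v_{7} — sig = ⟨2 | 1 1⟩
  {5,6}:  v_{5} + v_{6} = v_{2} + v_{3} — sig = ⟨2 | 1 1⟩
  {6,8}:  v_{6} + v_{8} = v_{3} + v_{7} — sig = ⟨2 | 1 1⟩
  {0,1}:  v_{0} + v_{1} = v_{5} + 2·v_{8} — sig = ⟨2 | 1 2⟩
  {0,6}:  v_{0} + v_{6} = 2·v_{3} — sig = ⟨2 | 2⟩
  {2,3,7}:  v_{2} + v_{3} + v_{7} = v_{6} — sig = ⟨3 | 1⟩
  {3,5,8}:  v_{3} + v_{5} + v_{8} = v_{0} — sig = ⟨3 | 1⟩

Hence PRS(X_Σ) =
    |P|=2: 15 collections, coeffs (), (), (), (1), (1), (1), (1), (1,1), (1,1), (1,1), (1,1), (1,1), (1,1), (1,2), (2)
    |P|=3: 2 collections, coeffs (1), (1)


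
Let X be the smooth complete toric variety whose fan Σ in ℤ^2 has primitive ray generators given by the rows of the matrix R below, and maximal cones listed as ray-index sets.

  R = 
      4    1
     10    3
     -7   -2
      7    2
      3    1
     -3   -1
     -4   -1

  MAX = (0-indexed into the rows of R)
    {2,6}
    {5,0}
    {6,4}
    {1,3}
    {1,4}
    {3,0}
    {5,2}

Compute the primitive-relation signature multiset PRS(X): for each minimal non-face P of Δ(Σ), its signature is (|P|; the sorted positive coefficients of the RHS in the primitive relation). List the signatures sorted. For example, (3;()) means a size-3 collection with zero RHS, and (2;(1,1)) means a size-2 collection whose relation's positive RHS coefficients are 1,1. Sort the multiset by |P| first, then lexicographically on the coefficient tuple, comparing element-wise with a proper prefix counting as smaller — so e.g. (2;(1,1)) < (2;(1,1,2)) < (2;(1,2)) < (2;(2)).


The 14 primitive collections of Σ (r=7, n=2):

  {0,6}:  v_{0} + v_{6} = 0  ⟹  sig = (2;())
  {2,3}:  v_{2} + v_{3} = 0  ⟹  sig = (2;())
  {4,5}:  v_{4} + v_{5} = 0  ⟹  sig = (2;())
  {0,2}:  v_{0} + v_{2} = v_{5}  ⟹  sig = (2;(1))
  {0,4}:  v_{0} + v_{4} = v_{3}  ⟹  sig = (2;(1))
  {1,2}:  v_{1} + v_{2} = v_{4}  ⟹  sig = (2;(1))
  {1,5}:  v_{1} + v_{5} = v_{3}  ⟹  sig = (2;(1))
  {2,4}:  v_{2} + v_{4} = v_{6}  ⟹  sig = (2;(1))
  {3,4}:  v_{3} + v_{4} = v_{1}  ⟹  sig = (2;(1))
  {3,5}:  v_{3} + v_{5} = v_{0}  ⟹  sig = (2;(1))
  {3,6}:  v_{3} + v_{6} = v_{4}  ⟹  sig = (2;(1))
  {5,6}:  v_{5} + v_{6} = v_{2}  ⟹  sig = (2;(1))
  {0,1}:  v_{0} + v_{1} = 2·v_{3}  ⟹  sig = (2;(2))
  {1,6}:  v_{1} + v_{6} = 2·v_{4}  ⟹  sig = (2;(2))

Hence PRS(X_Σ) =
[(2;()), (2;()), (2;()), (2;(1)), (2;(1)), (2;(1)), (2;(1)), (2;(1)), (2;(1)), (2;(1)), (2;(1)), (2;(1)), (2;(2)), (2;(2))]


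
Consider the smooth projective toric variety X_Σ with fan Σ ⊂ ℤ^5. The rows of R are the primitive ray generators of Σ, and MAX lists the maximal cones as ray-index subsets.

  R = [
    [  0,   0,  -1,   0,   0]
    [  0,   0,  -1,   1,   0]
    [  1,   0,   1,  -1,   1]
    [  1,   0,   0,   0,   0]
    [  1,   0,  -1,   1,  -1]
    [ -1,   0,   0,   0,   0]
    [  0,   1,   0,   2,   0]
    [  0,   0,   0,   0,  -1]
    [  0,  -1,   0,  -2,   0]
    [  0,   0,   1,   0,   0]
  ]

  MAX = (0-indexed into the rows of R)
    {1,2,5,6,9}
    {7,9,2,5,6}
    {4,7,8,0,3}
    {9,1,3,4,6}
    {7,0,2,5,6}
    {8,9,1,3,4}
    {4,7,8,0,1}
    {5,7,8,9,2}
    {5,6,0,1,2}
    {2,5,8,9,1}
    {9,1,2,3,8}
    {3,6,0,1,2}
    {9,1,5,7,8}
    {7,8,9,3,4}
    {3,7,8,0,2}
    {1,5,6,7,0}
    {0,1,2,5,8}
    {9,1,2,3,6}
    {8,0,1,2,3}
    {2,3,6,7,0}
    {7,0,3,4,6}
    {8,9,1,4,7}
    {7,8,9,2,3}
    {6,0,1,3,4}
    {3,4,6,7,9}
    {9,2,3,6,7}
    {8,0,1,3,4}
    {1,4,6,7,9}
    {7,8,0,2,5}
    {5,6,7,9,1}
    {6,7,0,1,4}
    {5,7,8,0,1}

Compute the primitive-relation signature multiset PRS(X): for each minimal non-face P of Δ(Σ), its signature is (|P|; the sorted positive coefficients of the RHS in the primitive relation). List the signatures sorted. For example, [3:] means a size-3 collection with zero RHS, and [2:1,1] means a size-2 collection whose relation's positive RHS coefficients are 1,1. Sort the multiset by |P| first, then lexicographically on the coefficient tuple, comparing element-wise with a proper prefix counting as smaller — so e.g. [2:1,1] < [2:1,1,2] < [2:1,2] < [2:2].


Primitive collections (7):

  P = {0,9}:  v_{0} + v_{9} = 0  ⇒ sig = [2:]
  P = {3,5}:  v_{3} + v_{5} = 0  ⇒ sig = [2:]
  P = {6,8}:  v_{6} + v_{8} = 0  ⇒ sig = [2:]
  P = {4,5}:  v_{4} + v_{5} = v_{1} + v_{7}  ⇒ sig = [2:1,1]
  P = {2,4}:  v_{2} + v_{4} = 2·v_{3}  ⇒ sig = [2:2]
  P = {1,2,7}:  v_{1} + v_{2} + v_{7} = v_{3}  ⇒ sig = [3:1]
  P = {1,3,7}:  v_{1} + v_{3} + v_{7} = v_{4}  ⇒ sig = [3:1]

Hence PRS(X_Σ) =
{ [2:] ×3,  [2:1,1],  [2:2],  [3:1] ×2 }


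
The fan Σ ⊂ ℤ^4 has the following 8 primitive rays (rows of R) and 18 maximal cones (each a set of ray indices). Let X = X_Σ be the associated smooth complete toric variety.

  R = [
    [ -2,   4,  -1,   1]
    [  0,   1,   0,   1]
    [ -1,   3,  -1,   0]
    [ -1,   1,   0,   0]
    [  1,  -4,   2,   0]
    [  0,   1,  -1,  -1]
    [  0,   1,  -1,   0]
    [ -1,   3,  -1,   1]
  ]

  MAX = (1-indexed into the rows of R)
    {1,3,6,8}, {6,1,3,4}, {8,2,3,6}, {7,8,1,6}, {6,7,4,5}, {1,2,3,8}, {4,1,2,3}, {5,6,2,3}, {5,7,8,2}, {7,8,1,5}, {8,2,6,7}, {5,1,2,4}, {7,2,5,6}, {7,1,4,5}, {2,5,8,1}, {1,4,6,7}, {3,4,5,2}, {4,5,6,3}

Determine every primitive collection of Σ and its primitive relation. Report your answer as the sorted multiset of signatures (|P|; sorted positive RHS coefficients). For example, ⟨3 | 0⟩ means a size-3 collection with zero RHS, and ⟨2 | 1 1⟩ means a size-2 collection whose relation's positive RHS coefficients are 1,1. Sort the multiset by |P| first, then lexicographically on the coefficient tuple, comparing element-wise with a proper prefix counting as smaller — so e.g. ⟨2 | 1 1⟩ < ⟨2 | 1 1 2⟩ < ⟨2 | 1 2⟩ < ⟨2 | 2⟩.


|primitive collections| = 10. Relations:

  • {4,8}:  v_{4} + v_{8} = v_{1}  →  sig = ⟨2 | 1⟩
  • {3,7}:  v_{3} + v_{7} = v_{6} + v_{8}  →  sig = ⟨2 | 1 1⟩
  • {5,6,8}:  v_{5} + v_{6} + v_{8} = 0  →  sig = ⟨3 | 0⟩
  • {1,5,6}:  v_{1} + v_{5} + v_{6} = v_{4}  →  sig = ⟨3 | 1⟩
  • {2,4,6}:  v_{2} + v_{4} + v_{6} = v_{3}  →  sig = ⟨3 | 1⟩
  • {2,4,7}:  v_{2} + v_{4} + v_{7} = v_{8}  →  sig = ⟨3 | 1⟩
  • {1,2,6}:  v_{1} + v_{2} + v_{6} = v_{3} + v_{8}  →  sig = ⟨3 | 1 1⟩
  • {3,5,8}:  v_{3} + v_{5} + v_{8} = v_{2} + v_{4}  →  sig = ⟨3 | 1 1⟩
  • {1,3,5}:  v_{1} + v_{3} + v_{5} = v_{2} + 2·v_{4}  →  sig = ⟨3 | 1 2⟩
  • {1,2,7}:  v_{1} + v_{2} + v_{7} = 2·v_{8}  →  sig = ⟨3 | 2⟩

Hence PRS(X_Σ) =
    ⟨2 | 1⟩
    ⟨2 | 1 1⟩
    ⟨3 | 0⟩
    ⟨3 | 1⟩
    ⟨3 | 1⟩
    ⟨3 | 1⟩
    ⟨3 | 1 1⟩
    ⟨3 | 1 1⟩
    ⟨3 | 1 2⟩
    ⟨3 | 2⟩


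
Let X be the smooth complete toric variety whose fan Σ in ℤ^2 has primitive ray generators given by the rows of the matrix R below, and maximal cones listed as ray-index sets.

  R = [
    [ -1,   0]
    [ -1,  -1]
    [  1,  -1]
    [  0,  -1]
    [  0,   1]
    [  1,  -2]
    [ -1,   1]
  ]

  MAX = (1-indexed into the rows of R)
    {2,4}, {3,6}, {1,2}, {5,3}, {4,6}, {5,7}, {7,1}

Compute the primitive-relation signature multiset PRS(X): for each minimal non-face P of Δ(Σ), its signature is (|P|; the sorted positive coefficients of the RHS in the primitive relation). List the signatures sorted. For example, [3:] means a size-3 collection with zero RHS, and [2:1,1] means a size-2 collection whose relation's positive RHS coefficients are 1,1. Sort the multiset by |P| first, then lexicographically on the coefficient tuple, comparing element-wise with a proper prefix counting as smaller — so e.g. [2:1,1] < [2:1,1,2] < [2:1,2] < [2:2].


14 collections generate NE(X_Σ); each relation:

  P={3,7}:  v_{3} + v_{7} = 0  so sig = [2:]
  P={4,5}:  v_{4} + v_{5} = 0  so sig = [2:]
  P={1,3}:  v_{1} + v_{3} = v_{4}  so sig = [2:1]
  P={1,4}:  v_{1} + v_{4} = v_{2}  so sig = [2:1]
  P={1,5}:  v_{1} + v_{5} = v_{7}  so sig = [2:1]
  P={2,5}:  v_{2} + v_{5} = v_{1}  so sig = [2:1]
  P={3,4}:  v_{3} + v_{4} = v_{6}  so sig = [2:1]
  P={4,7}:  v_{4} + v_{7} = v_{1}  so sig = [2:1]
  P={5,6}:  v_{5} + v_{6} = v_{3}  so sig = [2:1]
  P={6,7}:  v_{6} + v_{7} = v_{4}  so sig = [2:1]
  P={1,6}:  v_{1} + v_{6} = 2·v_{4}  so sig = [2:2]
  P={2,3}:  v_{2} + v_{3} = 2·v_{4}  so sig = [2:2]
  P={2,7}:  v_{2} + v_{7} = 2·v_{1}  so sig = [2:2]
  P={2,6}:  v_{2} + v_{6} = 3·v_{4}  so sig = [2:3]

Sorted signature multiset PRS(X):
    [2:]
    [2:]
    [2:1]
    [2:1]
    [2:1]
    [2:1]
    [2:1]
    [2:1]
    [2:1]
    [2:1]
    [2:2]
    [2:2]
    [2:2]
    [2:3]


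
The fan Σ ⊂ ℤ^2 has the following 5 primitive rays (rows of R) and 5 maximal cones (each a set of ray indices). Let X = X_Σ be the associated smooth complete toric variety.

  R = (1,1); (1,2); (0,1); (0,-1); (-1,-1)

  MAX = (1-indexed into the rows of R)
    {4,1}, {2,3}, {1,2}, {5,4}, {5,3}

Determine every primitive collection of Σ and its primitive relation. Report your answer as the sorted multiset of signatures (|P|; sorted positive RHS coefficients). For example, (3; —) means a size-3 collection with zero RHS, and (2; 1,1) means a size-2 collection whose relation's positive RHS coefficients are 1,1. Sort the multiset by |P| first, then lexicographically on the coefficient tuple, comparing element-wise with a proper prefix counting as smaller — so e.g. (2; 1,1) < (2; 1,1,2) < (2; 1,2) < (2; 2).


Δ(Σ) — 5 vertices, 5 min non-faces:

  • {1,5}:  v_{1} + v_{5} = 0 ; sig = (2; —)
  • {3,4}:  v_{3} + v_{4} = 0 ; sig = (2; —)
  • {1,3}:  v_{1} + v_{3} = v_{2} ; sig = (2; 1)
  • {2,4}:  v_{2} + v_{4} = v_{1} ; sig = (2; 1)
  • {2,5}:  v_{2} + v_{5} = v_{3} ; sig = (2; 1)

so the primitive-relation signature multiset is
[(2; —), (2; —), (2; 1), (2; 1), (2; 1)]


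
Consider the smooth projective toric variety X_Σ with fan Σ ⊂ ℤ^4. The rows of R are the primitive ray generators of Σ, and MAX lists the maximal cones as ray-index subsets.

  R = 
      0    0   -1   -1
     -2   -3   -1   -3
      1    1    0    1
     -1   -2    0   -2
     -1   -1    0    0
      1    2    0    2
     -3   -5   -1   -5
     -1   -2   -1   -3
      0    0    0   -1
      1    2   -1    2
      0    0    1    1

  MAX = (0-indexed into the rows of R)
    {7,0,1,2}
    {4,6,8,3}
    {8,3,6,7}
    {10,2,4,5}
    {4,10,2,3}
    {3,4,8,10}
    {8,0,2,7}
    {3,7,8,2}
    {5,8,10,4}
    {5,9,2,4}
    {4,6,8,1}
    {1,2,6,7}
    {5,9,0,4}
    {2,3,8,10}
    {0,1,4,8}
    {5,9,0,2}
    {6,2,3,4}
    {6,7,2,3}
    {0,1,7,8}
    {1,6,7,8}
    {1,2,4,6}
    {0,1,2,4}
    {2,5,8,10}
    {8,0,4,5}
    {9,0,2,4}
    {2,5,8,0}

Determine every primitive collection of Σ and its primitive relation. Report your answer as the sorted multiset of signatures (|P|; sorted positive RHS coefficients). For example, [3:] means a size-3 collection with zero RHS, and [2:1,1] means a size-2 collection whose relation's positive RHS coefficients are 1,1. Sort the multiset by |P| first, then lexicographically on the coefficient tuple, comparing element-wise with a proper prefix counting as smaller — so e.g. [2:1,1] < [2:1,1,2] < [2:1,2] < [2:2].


22 collections generate NE(X_Σ); each relation:

  • {0,10}:  v_{0} + v_{10} = 0  →  sig = [2:]
  • {3,5}:  v_{3} + v_{5} = 0  →  sig = [2:]
  • {0,3}:  v_{0} + v_{3} = v_{7}  →  sig = [2:1]
  • {1,3}:  v_{1} + v_{3} = v_{6}  →  sig = [2:1]
  • {4,7}:  v_{4} + v_{7} = v_{1}  →  sig = [2:1]
  • {5,6}:  v_{5} + v_{6} = v_{1}  →  sig = [2:1]
  • {5,7}:  v_{5} + v_{7} = v_{0}  →  sig = [2:1]
  • {7,10}:  v_{7} + v_{10} = v_{3}  →  sig = [2:1]
  • {0,6}:  v_{0} + v_{6} = v_{1} + v_{7}  →  sig = [2:1,1]
  • {1,5}:  v_{1} + v_{5} = v_{0} + v_{4}  →  sig = [2:1,1]
  • {1,10}:  v_{1} + v_{10} = v_{3} + v_{4}  →  sig = [2:1,1]
  • {8,9}:  v_{8} + v_{9} = v_{0} + v_{5}  →  sig = [2:1,1]
  • {3,9}:  v_{3} + v_{9} = v_{0} + v_{2} + v_{4}  →  sig = [2:1,1,1]
  • {9,10}:  v_{9} + v_{10} = v_{2} + v_{4} + v_{5}  →  sig = [2:1,1,1]
  • {6,9}:  v_{6} + v_{9} = v_{0} + v_{1} + v_{2} + v_{4}  →  sig = [2:1,1,1,1]
  • {7,9}:  v_{7} + v_{9} = 2·v_{0} + v_{2} + v_{4}  →  sig = [2:1,1,2]
  • {6,10}:  v_{6} + v_{10} = 2·v_{3} + v_{4}  →  sig = [2:1,2]
  • {1,9}:  v_{1} + v_{9} = 2·v_{0} + v_{2} + 2·v_{4}  →  sig = [2:1,2,2]
  • {2,4,8}:  v_{2} + v_{4} + v_{8} = 0  →  sig = [3:]
  • {1,2,8}:  v_{1} + v_{2} + v_{8} = v_{7}  →  sig = [3:1]
  • {2,6,8}:  v_{2} + v_{6} + v_{8} = v_{3} + v_{7}  →  sig = [3:1,1]
  • {0,2,4,5}:  v_{0} + v_{2} + v_{4} + v_{5} = v_{9}  →  sig = [4:1]

Signatures (|P|; sorted positive RHS coefficients), sorted:
{ [2:] ×2,  [2:1] ×6,  [2:1,1] ×4,  [2:1,1,1] ×2,  [2:1,1,1,1],  [2:1,1,2],  [2:1,2],  [2:1,2,2],  [3:],  [3:1],  [3:1,1],  [4:1] }


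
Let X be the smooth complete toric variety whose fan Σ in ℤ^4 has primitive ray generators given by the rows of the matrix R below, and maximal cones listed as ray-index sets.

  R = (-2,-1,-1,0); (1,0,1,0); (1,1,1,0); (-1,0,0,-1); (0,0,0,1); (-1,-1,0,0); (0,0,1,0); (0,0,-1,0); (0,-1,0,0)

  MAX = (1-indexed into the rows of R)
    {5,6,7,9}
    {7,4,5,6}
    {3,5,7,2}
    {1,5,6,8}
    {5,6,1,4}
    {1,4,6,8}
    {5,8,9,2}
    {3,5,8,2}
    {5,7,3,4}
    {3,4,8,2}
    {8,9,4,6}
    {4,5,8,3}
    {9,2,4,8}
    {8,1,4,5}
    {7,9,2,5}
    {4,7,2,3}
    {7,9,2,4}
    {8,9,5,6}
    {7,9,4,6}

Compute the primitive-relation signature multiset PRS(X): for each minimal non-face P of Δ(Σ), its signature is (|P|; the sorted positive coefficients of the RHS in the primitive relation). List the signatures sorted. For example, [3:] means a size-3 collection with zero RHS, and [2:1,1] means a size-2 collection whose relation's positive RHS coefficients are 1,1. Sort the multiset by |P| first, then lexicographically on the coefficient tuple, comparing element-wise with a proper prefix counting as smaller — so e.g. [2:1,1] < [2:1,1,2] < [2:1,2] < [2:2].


|primitive collections| = 11. Relations:

  P = {7,8}:  v_{7} + v_{8} = 0 — sig = [2:]
  P = {1,2}:  v_{1} + v_{2} = v_{6} — sig = [2:1]
  P = {3,6}:  v_{3} + v_{6} = v_{7} — sig = [2:1]
  P = {3,9}:  v_{3} + v_{9} = v_{2} — sig = [2:1]
  P = {1,3}:  v_{1} + v_{3} = v_{4} + v_{5} — sig = [2:1,1]
  P = {2,6}:  v_{2} + v_{6} = v_{7} + v_{9} — sig = [2:1,1]
  P = {1,7}:  v_{1} + v_{7} = v_{4} + v_{5} + v_{6} — sig = [2:1,1,1]
  P = {1,9}:  v_{1} + v_{9} = 2·v_{6} + v_{8} — sig = [2:1,2]
  P = {2,4,5}:  v_{2} + v_{4} + v_{5} = v_{7} — sig = [3:1]
  P = {4,5,9}:  v_{4} + v_{5} + v_{9} = v_{6} — sig = [3:1]
  P = {4,5,6,8}:  v_{4} + v_{5} + v_{6} + v_{8} = v_{1} — sig = [4:1]

Signatures (|P|; sorted positive RHS coefficients), sorted:
{ [2:],  [2:1] ×3,  [2:1,1] ×2,  [2:1,1,1],  [2:1,2],  [3:1] ×2,  [4:1] }


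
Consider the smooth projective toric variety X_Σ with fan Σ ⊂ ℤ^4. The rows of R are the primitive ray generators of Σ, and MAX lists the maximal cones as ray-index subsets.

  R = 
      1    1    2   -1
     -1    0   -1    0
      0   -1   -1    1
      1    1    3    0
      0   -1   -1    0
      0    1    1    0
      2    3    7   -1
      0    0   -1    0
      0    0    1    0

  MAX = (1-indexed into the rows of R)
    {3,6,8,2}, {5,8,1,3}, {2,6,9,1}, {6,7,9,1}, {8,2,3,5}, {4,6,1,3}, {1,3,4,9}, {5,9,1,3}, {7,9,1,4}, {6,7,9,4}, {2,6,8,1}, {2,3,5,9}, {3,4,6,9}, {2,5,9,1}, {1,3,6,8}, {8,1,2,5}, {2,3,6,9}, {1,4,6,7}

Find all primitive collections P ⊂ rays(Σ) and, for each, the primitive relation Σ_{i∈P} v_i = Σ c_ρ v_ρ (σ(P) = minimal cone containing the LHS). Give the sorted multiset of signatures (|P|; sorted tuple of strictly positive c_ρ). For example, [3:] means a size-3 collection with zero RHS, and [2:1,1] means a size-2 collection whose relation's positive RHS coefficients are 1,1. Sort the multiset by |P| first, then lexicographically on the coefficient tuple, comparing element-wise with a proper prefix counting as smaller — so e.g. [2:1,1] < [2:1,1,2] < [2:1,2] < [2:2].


Primitive collections (12):

  P={5,6}:  v_{5} + v_{6} = 0 ; sig = [2:]
  P={8,9}:  v_{8} + v_{9} = 0 ; sig = [2:]
  P={2,4}:  v_{2} + v_{4} = v_{6} + v_{9} ; sig = [2:1,1]
  P={4,5}:  v_{4} + v_{5} = v_{1} + v_{3} + v_{9} ; sig = [2:1,1,1]
  P={4,8}:  v_{4} + v_{8} = v_{1} + v_{3} + v_{6} ; sig = [2:1,1,1]
  P={5,7}:  v_{5} + v_{7} = v_{1} + v_{4} + v_{9} ; sig = [2:1,1,1]
  P={7,8}:  v_{7} + v_{8} = v_{1} + v_{4} + v_{6} ; sig = [2:1,1,1]
  P={2,7}:  v_{2} + v_{7} = v_{1} + 2·v_{6} + 2·v_{9} ; sig = [2:1,2,2]
  P={3,7}:  v_{3} + v_{7} = 2·v_{4} ; sig = [2:2]
  P={1,2,3}:  v_{1} + v_{2} + v_{3} = 0 ; sig = [3:]
  P={1,3,6,9}:  v_{1} + v_{3} + v_{6} + v_{9} = v_{4} ; sig = [4:1]
  P={1,4,6,9}:  v_{1} + v_{4} + v_{6} + v_{9} = v_{7} ; sig = [4:1]

so the primitive-relation signature multiset is
[[2:], [2:], [2:1,1], [2:1,1,1], [2:1,1,1], [2:1,1,1], [2:1,1,1], [2:1,2,2], [2:2], [3:], [4:1], [4:1]]


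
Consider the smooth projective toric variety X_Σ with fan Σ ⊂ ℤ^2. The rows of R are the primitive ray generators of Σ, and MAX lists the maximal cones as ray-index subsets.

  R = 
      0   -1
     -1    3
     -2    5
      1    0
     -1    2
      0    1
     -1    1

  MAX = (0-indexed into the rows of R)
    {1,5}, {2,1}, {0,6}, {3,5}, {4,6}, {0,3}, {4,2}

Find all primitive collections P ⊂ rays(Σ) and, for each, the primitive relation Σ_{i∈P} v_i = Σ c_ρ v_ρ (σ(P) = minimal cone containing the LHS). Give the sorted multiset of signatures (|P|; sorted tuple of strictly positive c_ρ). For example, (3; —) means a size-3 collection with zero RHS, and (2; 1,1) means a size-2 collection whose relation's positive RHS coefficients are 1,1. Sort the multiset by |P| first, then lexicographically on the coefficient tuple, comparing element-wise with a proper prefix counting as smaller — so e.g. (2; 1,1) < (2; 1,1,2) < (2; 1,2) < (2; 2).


14 minimal non-faces of Δ(Σ) (on 7 rays):

  P={0,5}:  v_{0} + v_{5} = 0  →  sig = (2; —)
  P={0,1}:  v_{0} + v_{1} = v_{4}  →  sig = (2; 1)
  P={0,4}:  v_{0} + v_{4} = v_{6}  →  sig = (2; 1)
  P={1,4}:  v_{1} + v_{4} = v_{2}  →  sig = (2; 1)
  P={3,6}:  v_{3} + v_{6} = v_{5}  →  sig = (2; 1)
  P={4,5}:  v_{4} + v_{5} = v_{1}  →  sig = (2; 1)
  P={5,6}:  v_{5} + v_{6} = v_{4}  →  sig = (2; 1)
  P={2,3}:  v_{2} + v_{3} = v_{1} + 2·v_{5}  →  sig = (2; 1,2)
  P={0,2}:  v_{0} + v_{2} = 2·v_{4}  →  sig = (2; 2)
  P={1,6}:  v_{1} + v_{6} = 2·v_{4}  →  sig = (2; 2)
  P={2,5}:  v_{2} + v_{5} = 2·v_{1}  →  sig = (2; 2)
  P={3,4}:  v_{3} + v_{4} = 2·v_{5}  →  sig = (2; 2)
  P={1,3}:  v_{1} + v_{3} = 3·v_{5}  →  sig = (2; 3)
  P={2,6}:  v_{2} + v_{6} = 3·v_{4}  →  sig = (2; 3)

so the primitive-relation signature multiset is
    |P|=2: 14 collections, coeffs (), (1), (1), (1), (1), (1), (1), (1,2), (2), (2), (2), (2), (3), (3)


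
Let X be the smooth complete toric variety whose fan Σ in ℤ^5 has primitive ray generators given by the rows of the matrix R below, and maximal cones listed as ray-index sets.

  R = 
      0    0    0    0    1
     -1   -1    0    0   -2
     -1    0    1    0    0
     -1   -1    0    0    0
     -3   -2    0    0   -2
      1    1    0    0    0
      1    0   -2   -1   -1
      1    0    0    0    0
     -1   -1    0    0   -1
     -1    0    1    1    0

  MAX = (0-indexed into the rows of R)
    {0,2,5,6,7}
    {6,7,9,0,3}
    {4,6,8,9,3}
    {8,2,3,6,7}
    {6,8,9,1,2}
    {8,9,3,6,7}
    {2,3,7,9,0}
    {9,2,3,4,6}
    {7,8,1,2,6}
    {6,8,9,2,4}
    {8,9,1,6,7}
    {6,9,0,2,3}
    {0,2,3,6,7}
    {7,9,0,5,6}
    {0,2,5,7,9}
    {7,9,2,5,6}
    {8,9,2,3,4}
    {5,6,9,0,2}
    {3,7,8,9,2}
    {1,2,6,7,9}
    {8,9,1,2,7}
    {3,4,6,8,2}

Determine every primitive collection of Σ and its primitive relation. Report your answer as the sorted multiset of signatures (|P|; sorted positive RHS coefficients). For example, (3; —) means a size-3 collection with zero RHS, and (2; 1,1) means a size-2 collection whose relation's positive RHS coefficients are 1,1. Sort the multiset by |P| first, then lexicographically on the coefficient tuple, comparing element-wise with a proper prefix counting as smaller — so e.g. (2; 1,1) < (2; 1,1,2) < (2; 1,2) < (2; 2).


Δ(Σ) — 10 vertices, 14 min non-faces:

  P={3,5}:  v_{3} + v_{5} = 0 — sig = (2; —)
  P={0,1}:  v_{0} + v_{1} = v_{8} — sig = (2; 1)
  P={0,8}:  v_{0} + v_{8} = v_{3} — sig = (2; 1)
  P={4,5}:  v_{4} + v_{5} = v_{2} + v_{6} + v_{8} + v_{9} — sig = (2; 1,1,1,1)
  P={5,8}:  v_{5} + v_{8} = v_{2} + v_{6} + v_{7} + v_{9} — sig = (2; 1,1,1,1)
  P={0,4}:  v_{0} + v_{4} = v_{2} + 2·v_{3} + v_{6} + v_{9} — sig = (2; 1,1,1,2)
  P={1,4}:  v_{1} + v_{4} = v_{2} + v_{6} + 3·v_{8} + v_{9} — sig = (2; 1,1,1,3)
  P={1,3}:  v_{1} + v_{3} = 2·v_{8} — sig = (2; 2)
  P={4,7}:  v_{4} + v_{7} = 2·v_{8} — sig = (2; 2)
  P={1,5}:  v_{1} + v_{5} = 2·v_{2} + 2·v_{6} + 2·v_{7} + 2·v_{9} — sig = (2; 2,2,2,2)
  P={0,2,6,7,9}:  v_{0} + v_{2} + v_{6} + v_{7} + v_{9} = 0 — sig = (5; —)
  P={2,3,6,7,9}:  v_{2} + v_{3} + v_{6} + v_{7} + v_{9} = v_{8} — sig = (5; 1)
  P={2,3,6,8,9}:  v_{2} + v_{3} + v_{6} + v_{8} + v_{9} = v_{4} — sig = (5; 1)
  P={2,6,7,8,9}:  v_{2} + v_{6} + v_{7} + v_{8} + v_{9} = v_{1} — sig = (5; 1)

Sorted signature multiset PRS(X):
{ (2; —),  (2; 1) ×2,  (2; 1,1,1,1) ×2,  (2; 1,1,1,2),  (2; 1,1,1,3),  (2; 2) ×2,  (2; 2,2,2,2),  (5; —),  (5; 1) ×3 }


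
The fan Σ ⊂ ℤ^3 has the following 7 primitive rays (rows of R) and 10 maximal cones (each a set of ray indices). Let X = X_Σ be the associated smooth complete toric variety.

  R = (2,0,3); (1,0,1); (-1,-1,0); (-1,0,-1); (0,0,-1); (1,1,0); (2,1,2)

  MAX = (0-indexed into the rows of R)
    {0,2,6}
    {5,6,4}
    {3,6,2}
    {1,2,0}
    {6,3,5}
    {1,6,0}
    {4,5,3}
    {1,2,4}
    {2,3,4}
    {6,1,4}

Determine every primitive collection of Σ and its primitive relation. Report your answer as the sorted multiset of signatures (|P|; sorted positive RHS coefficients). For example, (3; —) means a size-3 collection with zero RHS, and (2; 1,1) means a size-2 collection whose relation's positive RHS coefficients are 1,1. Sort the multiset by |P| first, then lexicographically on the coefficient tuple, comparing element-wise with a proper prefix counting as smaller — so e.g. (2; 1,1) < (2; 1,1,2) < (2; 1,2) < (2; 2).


9 collections generate NE(X_Σ); each relation:

  {1,3}:  v_{1} + v_{3} = 0 ; sig = (2; —)
  {2,5}:  v_{2} + v_{5} = 0 ; sig = (2; —)
  {0,3}:  v_{0} + v_{3} = v_{2} + v_{6} ; sig = (2; 1,1)
  {0,5}:  v_{0} + v_{5} = v_{1} + v_{6} ; sig = (2; 1,1)
  {1,5}:  v_{1} + v_{5} = v_{4} + v_{6} ; sig = (2; 1,1)
  {0,4}:  v_{0} + v_{4} = 2·v_{1} ; sig = (2; 2)
  {1,2,6}:  v_{1} + v_{2} + v_{6} = v_{0} ; sig = (3; 1)
  {2,4,6}:  v_{2} + v_{4} + v_{6} = v_{1} ; sig = (3; 1)
  {3,4,6}:  v_{3} + v_{4} + v_{6} = v_{5} ; sig = (3; 1)

Hence PRS(X_Σ) =
    (2; —)
    (2; —)
    (2; 1,1)
    (2; 1,1)
    (2; 1,1)
    (2; 2)
    (3; 1)
    (3; 1)
    (3; 1)


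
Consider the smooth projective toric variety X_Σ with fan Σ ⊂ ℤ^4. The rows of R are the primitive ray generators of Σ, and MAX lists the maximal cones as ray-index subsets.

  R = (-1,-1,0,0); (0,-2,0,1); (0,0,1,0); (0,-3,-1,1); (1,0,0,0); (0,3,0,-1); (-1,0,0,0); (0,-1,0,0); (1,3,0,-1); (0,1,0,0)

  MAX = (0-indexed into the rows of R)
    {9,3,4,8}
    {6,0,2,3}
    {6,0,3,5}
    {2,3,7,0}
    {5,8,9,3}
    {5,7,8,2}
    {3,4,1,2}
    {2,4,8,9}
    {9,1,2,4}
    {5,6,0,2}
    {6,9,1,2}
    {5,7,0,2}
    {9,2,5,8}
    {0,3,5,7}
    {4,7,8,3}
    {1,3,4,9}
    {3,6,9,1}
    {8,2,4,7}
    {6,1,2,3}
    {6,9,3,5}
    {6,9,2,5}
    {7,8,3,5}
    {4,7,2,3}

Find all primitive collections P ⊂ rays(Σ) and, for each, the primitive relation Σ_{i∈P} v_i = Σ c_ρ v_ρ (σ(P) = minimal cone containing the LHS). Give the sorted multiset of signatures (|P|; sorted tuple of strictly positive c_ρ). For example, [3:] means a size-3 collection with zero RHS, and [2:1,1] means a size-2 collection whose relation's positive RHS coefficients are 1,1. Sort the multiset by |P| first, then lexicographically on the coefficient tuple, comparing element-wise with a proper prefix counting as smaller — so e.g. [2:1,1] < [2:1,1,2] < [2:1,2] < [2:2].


|primitive collections| = 15. Relations:

  P={4,6}:  v_{4} + v_{6} = 0  →  sig = [2:]
  P={7,9}:  v_{7} + v_{9} = 0  →  sig = [2:]
  P={0,4}:  v_{0} + v_{4} = v_{7}  →  sig = [2:1]
  P={0,9}:  v_{0} + v_{9} = v_{6}  →  sig = [2:1]
  P={1,5}:  v_{1} + v_{5} = v_{9}  →  sig = [2:1]
  P={4,5}:  v_{4} + v_{5} = v_{8}  →  sig = [2:1]
  P={6,7}:  v_{6} + v_{7} = v_{0}  →  sig = [2:1]
  P={6,8}:  v_{6} + v_{8} = v_{5}  →  sig = [2:1]
  P={0,8}:  v_{0} + v_{8} = v_{5} + v_{7}  →  sig = [2:1,1]
  P={1,7}:  v_{1} + v_{7} = v_{2} + v_{3}  →  sig = [2:1,1]
  P={1,8}:  v_{1} + v_{8} = v_{4} + v_{9}  →  sig = [2:1,1]
  P={0,1}:  v_{0} + v_{1} = v_{2} + v_{3} + v_{6}  →  sig = [2:1,1,1]
  P={2,3,5}:  v_{2} + v_{3} + v_{5} = 0  →  sig = [3:]
  P={2,3,8}:  v_{2} + v_{3} + v_{8} = v_{4}  →  sig = [3:1]
  P={2,3,9}:  v_{2} + v_{3} + v_{9} = v_{1}  →  sig = [3:1]

so the primitive-relation signature multiset is
{ [2:] ×2,  [2:1] ×6,  [2:1,1] ×3,  [2:1,1,1],  [3:],  [3:1] ×2 }


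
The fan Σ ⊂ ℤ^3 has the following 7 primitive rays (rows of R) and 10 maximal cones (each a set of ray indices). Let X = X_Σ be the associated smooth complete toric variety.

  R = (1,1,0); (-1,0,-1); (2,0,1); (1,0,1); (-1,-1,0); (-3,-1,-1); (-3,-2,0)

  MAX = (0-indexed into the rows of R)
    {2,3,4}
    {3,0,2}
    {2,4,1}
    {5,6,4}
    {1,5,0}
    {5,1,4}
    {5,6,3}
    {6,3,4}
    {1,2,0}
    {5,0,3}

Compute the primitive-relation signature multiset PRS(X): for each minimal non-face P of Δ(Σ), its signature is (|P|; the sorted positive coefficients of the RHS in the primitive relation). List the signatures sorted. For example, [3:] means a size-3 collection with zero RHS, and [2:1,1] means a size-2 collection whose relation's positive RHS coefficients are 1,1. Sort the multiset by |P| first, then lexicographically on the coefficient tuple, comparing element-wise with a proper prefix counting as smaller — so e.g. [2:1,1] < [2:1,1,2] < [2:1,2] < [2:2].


Minimal non-faces — 7 found among 7 rays, 10 max cones:

  P={0,4}:  v_{0} + v_{4} = 0 — sig = [2:]
  P={1,3}:  v_{1} + v_{3} = 0 — sig = [2:]
  P={2,5}:  v_{2} + v_{5} = v_{4} — sig = [2:1]
  P={0,6}:  v_{0} + v_{6} = v_{3} + v_{5} — sig = [2:1,1]
  P={1,6}:  v_{1} + v_{6} = v_{4} + v_{5} — sig = [2:1,1]
  P={2,6}:  v_{2} + v_{6} = v_{3} + 2·v_{4} — sig = [2:1,2]
  P={3,4,5}:  v_{3} + v_{4} + v_{5} = v_{6} — sig = [3:1]

Sorted signature multiset PRS(X):
    [2:]
    [2:]
    [2:1]
    [2:1,1]
    [2:1,1]
    [2:1,2]
    [3:1]


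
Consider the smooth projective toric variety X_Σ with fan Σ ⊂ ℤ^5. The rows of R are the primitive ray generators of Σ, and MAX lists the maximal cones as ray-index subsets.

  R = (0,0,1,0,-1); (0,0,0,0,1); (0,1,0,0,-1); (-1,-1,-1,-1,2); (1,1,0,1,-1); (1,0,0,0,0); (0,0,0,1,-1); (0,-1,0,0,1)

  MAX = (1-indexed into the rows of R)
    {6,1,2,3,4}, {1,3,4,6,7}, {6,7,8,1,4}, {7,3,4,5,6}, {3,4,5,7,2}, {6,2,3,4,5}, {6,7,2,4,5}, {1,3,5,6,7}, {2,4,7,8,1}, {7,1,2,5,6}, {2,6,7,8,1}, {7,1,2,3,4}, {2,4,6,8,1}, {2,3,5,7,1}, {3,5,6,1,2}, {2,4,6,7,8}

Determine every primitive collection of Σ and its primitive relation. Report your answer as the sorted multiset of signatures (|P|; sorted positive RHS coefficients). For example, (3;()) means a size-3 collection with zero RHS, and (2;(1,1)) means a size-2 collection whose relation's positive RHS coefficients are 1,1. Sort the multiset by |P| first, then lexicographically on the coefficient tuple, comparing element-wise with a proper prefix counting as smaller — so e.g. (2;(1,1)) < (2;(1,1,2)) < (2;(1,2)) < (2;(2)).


Δ(Σ) — 8 vertices, 5 min non-faces:

  P = {3,8}:  v_{3} + v_{8} = 0 — sig = (2;())
  P = {5,8}:  v_{5} + v_{8} = v_{2} + v_{6} + v_{7} — sig = (2;(1,1,1))
  P = {1,4,5}:  v_{1} + v_{4} + v_{5} = 0 — sig = (3;())
  P = {2,3,6,7}:  v_{2} + v_{3} + v_{6} + v_{7} = v_{5} — sig = (4;(1))
  P = {1,2,4,6,7}:  v_{1} + v_{2} + v_{4} + v_{6} + v_{7} = v_{8} — sig = (5;(1))

Hence PRS(X_Σ) =
{ (2;()),  (2;(1,1,1)),  (3;()),  (4;(1)),  (5;(1)) }


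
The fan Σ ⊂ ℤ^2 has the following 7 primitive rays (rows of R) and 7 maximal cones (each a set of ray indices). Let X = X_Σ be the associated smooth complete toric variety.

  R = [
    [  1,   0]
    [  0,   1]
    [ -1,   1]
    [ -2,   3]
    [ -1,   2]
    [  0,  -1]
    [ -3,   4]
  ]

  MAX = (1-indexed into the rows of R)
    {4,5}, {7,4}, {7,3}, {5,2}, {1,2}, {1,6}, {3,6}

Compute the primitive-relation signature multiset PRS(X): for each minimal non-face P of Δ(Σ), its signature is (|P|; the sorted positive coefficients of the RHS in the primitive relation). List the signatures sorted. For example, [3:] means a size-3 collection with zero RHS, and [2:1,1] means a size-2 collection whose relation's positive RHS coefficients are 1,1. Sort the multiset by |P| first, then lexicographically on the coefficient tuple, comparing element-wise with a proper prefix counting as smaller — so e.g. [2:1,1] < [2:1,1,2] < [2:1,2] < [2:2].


Σ has 14 primitive collections:

  P={2,6}:  v_{2} + v_{6} = 0 ; sig = [2:]
  P={1,3}:  v_{1} + v_{3} = v_{2} ; sig = [2:1]
  P={2,3}:  v_{2} + v_{3} = v_{5} ; sig = [2:1]
  P={3,4}:  v_{3} + v_{4} = v_{7} ; sig = [2:1]
  P={3,5}:  v_{3} + v_{5} = v_{4} ; sig = [2:1]
  P={5,6}:  v_{5} + v_{6} = v_{3} ; sig = [2:1]
  P={1,4}:  v_{1} + v_{4} = v_{2} + v_{5} ; sig = [2:1,1]
  P={2,7}:  v_{2} + v_{7} = v_{4} + v_{5} ; sig = [2:1,1]
  P={1,5}:  v_{1} + v_{5} = 2·v_{2} ; sig = [2:2]
  P={1,7}:  v_{1} + v_{7} = 2·v_{5} ; sig = [2:2]
  P={2,4}:  v_{2} + v_{4} = 2·v_{5} ; sig = [2:2]
  P={4,6}:  v_{4} + v_{6} = 2·v_{3} ; sig = [2:2]
  P={5,7}:  v_{5} + v_{7} = 2·v_{4} ; sig = [2:2]
  P={6,7}:  v_{6} + v_{7} = 3·v_{3} ; sig = [2:3]

so the primitive-relation signature multiset is
    [2:]
    [2:1]
    [2:1]
    [2:1]
    [2:1]
    [2:1]
    [2:1,1]
    [2:1,1]
    [2:2]
    [2:2]
    [2:2]
    [2:2]
    [2:2]
    [2:3]


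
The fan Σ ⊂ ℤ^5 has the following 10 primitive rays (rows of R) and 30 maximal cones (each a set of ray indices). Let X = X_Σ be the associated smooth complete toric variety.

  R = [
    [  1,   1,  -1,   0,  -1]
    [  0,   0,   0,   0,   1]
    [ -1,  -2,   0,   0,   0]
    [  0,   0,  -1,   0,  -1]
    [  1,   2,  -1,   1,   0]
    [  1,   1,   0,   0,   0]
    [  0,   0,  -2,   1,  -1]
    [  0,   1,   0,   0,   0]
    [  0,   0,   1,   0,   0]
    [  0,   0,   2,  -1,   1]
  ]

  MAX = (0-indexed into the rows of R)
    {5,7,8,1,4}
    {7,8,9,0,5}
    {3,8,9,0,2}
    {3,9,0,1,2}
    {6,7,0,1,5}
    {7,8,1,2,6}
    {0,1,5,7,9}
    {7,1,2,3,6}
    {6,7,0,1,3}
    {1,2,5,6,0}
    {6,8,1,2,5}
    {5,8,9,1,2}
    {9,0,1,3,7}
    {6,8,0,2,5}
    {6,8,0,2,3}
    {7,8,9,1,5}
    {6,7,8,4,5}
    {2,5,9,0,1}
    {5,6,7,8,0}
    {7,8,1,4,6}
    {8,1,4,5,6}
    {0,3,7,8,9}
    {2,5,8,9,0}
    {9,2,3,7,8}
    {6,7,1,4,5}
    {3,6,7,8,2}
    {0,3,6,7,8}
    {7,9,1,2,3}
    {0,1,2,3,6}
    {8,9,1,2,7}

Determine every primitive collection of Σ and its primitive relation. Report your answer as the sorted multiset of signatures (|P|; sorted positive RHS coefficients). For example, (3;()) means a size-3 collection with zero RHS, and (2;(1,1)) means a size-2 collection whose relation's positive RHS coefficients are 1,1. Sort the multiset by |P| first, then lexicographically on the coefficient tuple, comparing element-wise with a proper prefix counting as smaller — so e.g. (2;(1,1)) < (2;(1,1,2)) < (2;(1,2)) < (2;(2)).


The 11 primitive collections of Σ (r=10, n=5):

  {6,9}:  v_{6} + v_{9} = 0  ⇒ sig = (2;())
  {3,5}:  v_{3} + v_{5} = v_{0}  ⇒ sig = (2;(1))
  {2,4}:  v_{2} + v_{4} = v_{1} + v_{6} + v_{8}  ⇒ sig = (2;(1,1,1))
  {3,4}:  v_{3} + v_{4} = v_{5} + v_{6} + v_{7}  ⇒ sig = (2;(1,1,1))
  {4,9}:  v_{4} + v_{9} = v_{1} + v_{5} + v_{7} + v_{8}  ⇒ sig = (2;(1,1,1,1))
  {0,4}:  v_{0} + v_{4} = 2·v_{5} + v_{6} + v_{7}  ⇒ sig = (2;(1,1,2))
  {1,3,8}:  v_{1} + v_{3} + v_{8} = 0  ⇒ sig = (3;())
  {2,5,7}:  v_{2} + v_{5} + v_{7} = 0  ⇒ sig = (3;())
  {0,1,8}:  v_{0} + v_{1} + v_{8} = v_{5}  ⇒ sig = (3;(1))
  {0,2,7}:  v_{0} + v_{2} + v_{7} = v_{3}  ⇒ sig = (3;(1))
  {1,5,6,7,8}:  v_{1} + v_{5} + v_{6} + v_{7} + v_{8} = v_{4}  ⇒ sig = (5;(1))

Sorted signature multiset PRS(X):
[(2;()), (2;(1)), (2;(1,1,1)), (2;(1,1,1)), (2;(1,1,1,1)), (2;(1,1,2)), (3;()), (3;()), (3;(1)), (3;(1)), (5;(1))]
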